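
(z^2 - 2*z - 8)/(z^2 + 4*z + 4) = (z - 4)/(z + 2)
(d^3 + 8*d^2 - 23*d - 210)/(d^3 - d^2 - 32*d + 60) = (d + 7)/(d - 2)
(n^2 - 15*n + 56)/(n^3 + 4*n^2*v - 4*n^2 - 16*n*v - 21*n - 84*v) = (n - 8)/(n^2 + 4*n*v + 3*n + 12*v)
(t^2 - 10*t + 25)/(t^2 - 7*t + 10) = (t - 5)/(t - 2)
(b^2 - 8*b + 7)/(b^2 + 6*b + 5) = (b^2 - 8*b + 7)/(b^2 + 6*b + 5)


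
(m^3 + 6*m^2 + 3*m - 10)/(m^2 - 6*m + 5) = (m^2 + 7*m + 10)/(m - 5)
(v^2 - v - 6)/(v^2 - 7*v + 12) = (v + 2)/(v - 4)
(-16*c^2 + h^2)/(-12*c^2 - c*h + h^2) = (4*c + h)/(3*c + h)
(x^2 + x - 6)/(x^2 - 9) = (x - 2)/(x - 3)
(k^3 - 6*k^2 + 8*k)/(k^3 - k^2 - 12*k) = (k - 2)/(k + 3)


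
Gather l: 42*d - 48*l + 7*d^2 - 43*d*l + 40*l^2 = 7*d^2 + 42*d + 40*l^2 + l*(-43*d - 48)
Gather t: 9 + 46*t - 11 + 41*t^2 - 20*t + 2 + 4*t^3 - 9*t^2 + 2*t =4*t^3 + 32*t^2 + 28*t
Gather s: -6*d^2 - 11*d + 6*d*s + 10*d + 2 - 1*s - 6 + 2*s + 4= -6*d^2 - d + s*(6*d + 1)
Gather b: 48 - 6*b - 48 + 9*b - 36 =3*b - 36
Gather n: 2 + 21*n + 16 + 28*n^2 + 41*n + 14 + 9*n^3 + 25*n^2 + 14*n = 9*n^3 + 53*n^2 + 76*n + 32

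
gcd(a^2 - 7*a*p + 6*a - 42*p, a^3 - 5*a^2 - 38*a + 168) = a + 6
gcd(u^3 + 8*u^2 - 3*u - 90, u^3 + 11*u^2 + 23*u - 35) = u + 5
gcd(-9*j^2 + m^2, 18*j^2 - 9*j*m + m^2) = 3*j - m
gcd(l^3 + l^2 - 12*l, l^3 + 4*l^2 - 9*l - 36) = l^2 + l - 12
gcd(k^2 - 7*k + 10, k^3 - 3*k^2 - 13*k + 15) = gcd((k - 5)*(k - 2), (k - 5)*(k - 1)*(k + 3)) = k - 5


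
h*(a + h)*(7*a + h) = 7*a^2*h + 8*a*h^2 + h^3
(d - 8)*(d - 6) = d^2 - 14*d + 48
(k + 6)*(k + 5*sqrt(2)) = k^2 + 6*k + 5*sqrt(2)*k + 30*sqrt(2)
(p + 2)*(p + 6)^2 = p^3 + 14*p^2 + 60*p + 72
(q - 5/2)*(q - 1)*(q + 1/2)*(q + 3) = q^4 - 33*q^2/4 + 7*q/2 + 15/4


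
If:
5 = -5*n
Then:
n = -1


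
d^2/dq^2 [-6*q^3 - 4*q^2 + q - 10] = -36*q - 8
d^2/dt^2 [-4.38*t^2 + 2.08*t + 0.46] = -8.76000000000000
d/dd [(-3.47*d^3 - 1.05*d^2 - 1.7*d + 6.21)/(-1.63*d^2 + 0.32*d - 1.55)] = (5.6561*d^4 - 2.2208*d^3 + 13.0285*d^2 + 23.4996*d + 0.6478)/(2.6569*d^4 - 1.0432*d^3 + 5.1554*d^2 - 0.992*d + 2.4025)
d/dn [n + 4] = 1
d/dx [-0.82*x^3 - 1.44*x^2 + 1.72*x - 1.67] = -2.46*x^2 - 2.88*x + 1.72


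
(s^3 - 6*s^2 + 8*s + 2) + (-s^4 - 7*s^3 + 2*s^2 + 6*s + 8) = -s^4 - 6*s^3 - 4*s^2 + 14*s + 10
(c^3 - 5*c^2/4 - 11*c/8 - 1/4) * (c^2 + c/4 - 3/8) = c^5 - c^4 - 33*c^3/16 - c^2/8 + 29*c/64 + 3/32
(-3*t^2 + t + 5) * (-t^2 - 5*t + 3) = 3*t^4 + 14*t^3 - 19*t^2 - 22*t + 15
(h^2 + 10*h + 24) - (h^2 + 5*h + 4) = 5*h + 20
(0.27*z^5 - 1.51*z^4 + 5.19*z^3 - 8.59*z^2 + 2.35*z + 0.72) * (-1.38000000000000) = -0.3726*z^5 + 2.0838*z^4 - 7.1622*z^3 + 11.8542*z^2 - 3.243*z - 0.9936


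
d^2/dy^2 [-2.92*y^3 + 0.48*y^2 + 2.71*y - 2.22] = 0.96 - 17.52*y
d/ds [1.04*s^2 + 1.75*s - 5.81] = 2.08*s + 1.75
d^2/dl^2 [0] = 0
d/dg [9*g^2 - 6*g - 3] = 18*g - 6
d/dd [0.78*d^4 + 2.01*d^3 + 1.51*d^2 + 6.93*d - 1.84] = 3.12*d^3 + 6.03*d^2 + 3.02*d + 6.93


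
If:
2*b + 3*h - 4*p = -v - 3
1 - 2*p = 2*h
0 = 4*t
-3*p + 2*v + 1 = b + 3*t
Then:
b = 11*v/13 - 1/2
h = -5*v/13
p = 5*v/13 + 1/2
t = 0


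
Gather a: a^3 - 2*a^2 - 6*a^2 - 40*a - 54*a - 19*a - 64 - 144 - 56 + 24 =a^3 - 8*a^2 - 113*a - 240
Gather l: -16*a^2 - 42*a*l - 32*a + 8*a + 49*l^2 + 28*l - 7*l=-16*a^2 - 24*a + 49*l^2 + l*(21 - 42*a)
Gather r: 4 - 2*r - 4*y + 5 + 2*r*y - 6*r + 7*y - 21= r*(2*y - 8) + 3*y - 12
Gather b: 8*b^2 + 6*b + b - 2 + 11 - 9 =8*b^2 + 7*b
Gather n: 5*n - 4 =5*n - 4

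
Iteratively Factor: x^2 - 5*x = (x)*(x - 5)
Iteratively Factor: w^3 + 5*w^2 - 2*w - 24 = (w - 2)*(w^2 + 7*w + 12) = (w - 2)*(w + 4)*(w + 3)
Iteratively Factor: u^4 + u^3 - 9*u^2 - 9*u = (u)*(u^3 + u^2 - 9*u - 9) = u*(u + 3)*(u^2 - 2*u - 3) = u*(u - 3)*(u + 3)*(u + 1)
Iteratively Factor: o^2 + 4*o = (o)*(o + 4)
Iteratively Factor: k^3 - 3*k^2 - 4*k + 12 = (k - 2)*(k^2 - k - 6) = (k - 2)*(k + 2)*(k - 3)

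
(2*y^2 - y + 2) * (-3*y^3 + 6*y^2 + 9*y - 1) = -6*y^5 + 15*y^4 + 6*y^3 + y^2 + 19*y - 2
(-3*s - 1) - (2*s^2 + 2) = -2*s^2 - 3*s - 3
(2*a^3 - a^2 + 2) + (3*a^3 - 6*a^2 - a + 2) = 5*a^3 - 7*a^2 - a + 4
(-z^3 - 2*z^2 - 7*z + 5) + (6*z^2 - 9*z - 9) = -z^3 + 4*z^2 - 16*z - 4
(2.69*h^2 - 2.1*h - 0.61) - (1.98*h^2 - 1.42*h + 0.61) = 0.71*h^2 - 0.68*h - 1.22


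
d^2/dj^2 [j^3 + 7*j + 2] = 6*j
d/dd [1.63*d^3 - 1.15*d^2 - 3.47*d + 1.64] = 4.89*d^2 - 2.3*d - 3.47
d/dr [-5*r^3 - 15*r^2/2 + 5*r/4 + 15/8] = -15*r^2 - 15*r + 5/4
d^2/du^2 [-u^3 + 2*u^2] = 4 - 6*u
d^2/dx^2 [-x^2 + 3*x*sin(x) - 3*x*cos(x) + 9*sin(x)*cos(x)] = 3*sqrt(2)*x*cos(x + pi/4) - 18*sin(2*x) + 6*sqrt(2)*sin(x + pi/4) - 2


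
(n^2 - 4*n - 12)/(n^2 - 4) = (n - 6)/(n - 2)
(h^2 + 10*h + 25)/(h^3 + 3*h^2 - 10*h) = (h + 5)/(h*(h - 2))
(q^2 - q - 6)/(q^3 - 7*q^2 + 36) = 1/(q - 6)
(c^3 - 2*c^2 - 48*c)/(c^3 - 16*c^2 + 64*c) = (c + 6)/(c - 8)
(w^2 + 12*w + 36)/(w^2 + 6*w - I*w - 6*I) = (w + 6)/(w - I)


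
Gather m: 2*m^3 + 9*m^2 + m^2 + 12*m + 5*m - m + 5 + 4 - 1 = 2*m^3 + 10*m^2 + 16*m + 8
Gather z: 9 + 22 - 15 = 16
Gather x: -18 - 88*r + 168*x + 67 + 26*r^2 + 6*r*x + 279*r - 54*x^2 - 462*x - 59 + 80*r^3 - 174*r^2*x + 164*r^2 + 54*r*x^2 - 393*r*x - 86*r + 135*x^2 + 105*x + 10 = 80*r^3 + 190*r^2 + 105*r + x^2*(54*r + 81) + x*(-174*r^2 - 387*r - 189)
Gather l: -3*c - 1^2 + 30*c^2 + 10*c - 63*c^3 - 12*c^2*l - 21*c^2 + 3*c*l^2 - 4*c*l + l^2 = -63*c^3 + 9*c^2 + 7*c + l^2*(3*c + 1) + l*(-12*c^2 - 4*c) - 1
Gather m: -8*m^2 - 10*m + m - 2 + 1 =-8*m^2 - 9*m - 1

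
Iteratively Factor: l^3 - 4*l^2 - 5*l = (l)*(l^2 - 4*l - 5) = l*(l + 1)*(l - 5)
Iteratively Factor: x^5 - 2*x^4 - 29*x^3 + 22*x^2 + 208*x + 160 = (x + 2)*(x^4 - 4*x^3 - 21*x^2 + 64*x + 80) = (x + 1)*(x + 2)*(x^3 - 5*x^2 - 16*x + 80) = (x + 1)*(x + 2)*(x + 4)*(x^2 - 9*x + 20) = (x - 4)*(x + 1)*(x + 2)*(x + 4)*(x - 5)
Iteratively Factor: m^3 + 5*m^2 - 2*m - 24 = (m + 4)*(m^2 + m - 6) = (m + 3)*(m + 4)*(m - 2)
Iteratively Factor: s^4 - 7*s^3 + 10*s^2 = (s - 2)*(s^3 - 5*s^2) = s*(s - 2)*(s^2 - 5*s) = s*(s - 5)*(s - 2)*(s)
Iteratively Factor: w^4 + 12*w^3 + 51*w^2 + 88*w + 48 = (w + 3)*(w^3 + 9*w^2 + 24*w + 16) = (w + 3)*(w + 4)*(w^2 + 5*w + 4) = (w + 1)*(w + 3)*(w + 4)*(w + 4)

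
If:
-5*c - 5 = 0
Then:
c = -1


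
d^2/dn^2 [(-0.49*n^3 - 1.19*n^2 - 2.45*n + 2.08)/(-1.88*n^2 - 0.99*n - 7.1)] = (0.768362000000025*n^3 - 118.748772*n^2 - 71.237976*n + 136.984164)/(6.644672*n^6 + 10.497168*n^5 + 80.810484*n^4 + 80.257419*n^3 + 305.18853*n^2 + 149.7177*n + 357.911)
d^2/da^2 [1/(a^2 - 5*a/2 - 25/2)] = 4*(4*a^2 - 10*a - (4*a - 5)^2 - 50)/(-2*a^2 + 5*a + 25)^3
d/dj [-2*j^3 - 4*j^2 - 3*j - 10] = -6*j^2 - 8*j - 3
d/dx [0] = 0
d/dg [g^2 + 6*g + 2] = 2*g + 6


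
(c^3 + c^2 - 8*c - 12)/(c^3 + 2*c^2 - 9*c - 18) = (c + 2)/(c + 3)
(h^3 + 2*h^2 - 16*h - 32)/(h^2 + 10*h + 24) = (h^2 - 2*h - 8)/(h + 6)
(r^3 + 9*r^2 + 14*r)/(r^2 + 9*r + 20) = r*(r^2 + 9*r + 14)/(r^2 + 9*r + 20)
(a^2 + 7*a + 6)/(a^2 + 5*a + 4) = (a + 6)/(a + 4)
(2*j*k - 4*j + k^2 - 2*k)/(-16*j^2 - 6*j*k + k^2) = (2 - k)/(8*j - k)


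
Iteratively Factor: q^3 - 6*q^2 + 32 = (q - 4)*(q^2 - 2*q - 8) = (q - 4)^2*(q + 2)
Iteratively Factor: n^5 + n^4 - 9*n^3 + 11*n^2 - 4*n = (n - 1)*(n^4 + 2*n^3 - 7*n^2 + 4*n) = (n - 1)*(n + 4)*(n^3 - 2*n^2 + n) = (n - 1)^2*(n + 4)*(n^2 - n) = n*(n - 1)^2*(n + 4)*(n - 1)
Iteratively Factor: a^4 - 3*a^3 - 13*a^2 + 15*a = (a + 3)*(a^3 - 6*a^2 + 5*a) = (a - 1)*(a + 3)*(a^2 - 5*a) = (a - 5)*(a - 1)*(a + 3)*(a)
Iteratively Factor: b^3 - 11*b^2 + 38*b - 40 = (b - 4)*(b^2 - 7*b + 10) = (b - 5)*(b - 4)*(b - 2)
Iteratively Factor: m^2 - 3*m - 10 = (m + 2)*(m - 5)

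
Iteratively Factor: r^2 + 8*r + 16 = (r + 4)*(r + 4)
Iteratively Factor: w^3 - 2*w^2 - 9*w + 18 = (w - 3)*(w^2 + w - 6) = (w - 3)*(w - 2)*(w + 3)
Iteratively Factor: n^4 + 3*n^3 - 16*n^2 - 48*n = (n + 3)*(n^3 - 16*n) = (n + 3)*(n + 4)*(n^2 - 4*n) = (n - 4)*(n + 3)*(n + 4)*(n)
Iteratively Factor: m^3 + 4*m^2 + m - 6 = (m + 2)*(m^2 + 2*m - 3) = (m + 2)*(m + 3)*(m - 1)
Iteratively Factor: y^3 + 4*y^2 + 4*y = (y + 2)*(y^2 + 2*y) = y*(y + 2)*(y + 2)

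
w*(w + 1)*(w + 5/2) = w^3 + 7*w^2/2 + 5*w/2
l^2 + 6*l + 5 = (l + 1)*(l + 5)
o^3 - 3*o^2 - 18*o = o*(o - 6)*(o + 3)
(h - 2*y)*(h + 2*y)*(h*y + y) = h^3*y + h^2*y - 4*h*y^3 - 4*y^3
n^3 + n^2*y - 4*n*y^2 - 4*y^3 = (n - 2*y)*(n + y)*(n + 2*y)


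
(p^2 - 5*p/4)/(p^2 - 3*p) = (p - 5/4)/(p - 3)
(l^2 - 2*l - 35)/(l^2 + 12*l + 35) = (l - 7)/(l + 7)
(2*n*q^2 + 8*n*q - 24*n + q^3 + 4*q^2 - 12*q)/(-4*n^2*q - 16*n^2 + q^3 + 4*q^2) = (q^2 + 4*q - 12)/(-2*n*q - 8*n + q^2 + 4*q)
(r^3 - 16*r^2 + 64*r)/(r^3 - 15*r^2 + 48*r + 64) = r/(r + 1)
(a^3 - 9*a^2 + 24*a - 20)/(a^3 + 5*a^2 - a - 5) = (a^3 - 9*a^2 + 24*a - 20)/(a^3 + 5*a^2 - a - 5)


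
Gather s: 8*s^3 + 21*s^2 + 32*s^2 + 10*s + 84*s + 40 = 8*s^3 + 53*s^2 + 94*s + 40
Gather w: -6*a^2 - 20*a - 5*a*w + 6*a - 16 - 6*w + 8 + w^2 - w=-6*a^2 - 14*a + w^2 + w*(-5*a - 7) - 8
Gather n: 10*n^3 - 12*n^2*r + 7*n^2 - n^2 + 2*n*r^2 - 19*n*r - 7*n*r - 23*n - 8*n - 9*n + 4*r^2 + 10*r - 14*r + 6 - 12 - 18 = 10*n^3 + n^2*(6 - 12*r) + n*(2*r^2 - 26*r - 40) + 4*r^2 - 4*r - 24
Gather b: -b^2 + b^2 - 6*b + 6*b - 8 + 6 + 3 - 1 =0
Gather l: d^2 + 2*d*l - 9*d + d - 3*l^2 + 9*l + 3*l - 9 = d^2 - 8*d - 3*l^2 + l*(2*d + 12) - 9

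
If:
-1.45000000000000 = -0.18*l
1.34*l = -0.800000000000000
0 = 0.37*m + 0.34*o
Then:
No Solution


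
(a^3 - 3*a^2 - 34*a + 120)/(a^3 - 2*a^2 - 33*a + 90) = (a - 4)/(a - 3)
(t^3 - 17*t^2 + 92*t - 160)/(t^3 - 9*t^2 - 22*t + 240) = (t^2 - 9*t + 20)/(t^2 - t - 30)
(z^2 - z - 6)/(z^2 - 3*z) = (z + 2)/z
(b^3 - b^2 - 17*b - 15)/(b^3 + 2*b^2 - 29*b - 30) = (b + 3)/(b + 6)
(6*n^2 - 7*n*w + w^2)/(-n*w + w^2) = (-6*n + w)/w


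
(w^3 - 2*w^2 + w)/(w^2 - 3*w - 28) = w*(-w^2 + 2*w - 1)/(-w^2 + 3*w + 28)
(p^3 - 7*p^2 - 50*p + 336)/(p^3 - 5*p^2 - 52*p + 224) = (p - 6)/(p - 4)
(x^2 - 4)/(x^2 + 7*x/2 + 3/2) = 2*(x^2 - 4)/(2*x^2 + 7*x + 3)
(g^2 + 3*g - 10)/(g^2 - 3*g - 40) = (g - 2)/(g - 8)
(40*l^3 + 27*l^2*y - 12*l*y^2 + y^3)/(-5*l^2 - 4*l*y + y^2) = -8*l + y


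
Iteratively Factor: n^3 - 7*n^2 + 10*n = (n)*(n^2 - 7*n + 10) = n*(n - 5)*(n - 2)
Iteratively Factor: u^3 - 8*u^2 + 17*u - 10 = (u - 5)*(u^2 - 3*u + 2) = (u - 5)*(u - 2)*(u - 1)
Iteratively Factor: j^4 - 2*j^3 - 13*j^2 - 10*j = (j + 1)*(j^3 - 3*j^2 - 10*j) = (j - 5)*(j + 1)*(j^2 + 2*j) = j*(j - 5)*(j + 1)*(j + 2)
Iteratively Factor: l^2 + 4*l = (l)*(l + 4)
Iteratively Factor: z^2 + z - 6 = (z + 3)*(z - 2)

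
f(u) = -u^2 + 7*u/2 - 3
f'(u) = 7/2 - 2*u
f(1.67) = 0.06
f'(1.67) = 0.16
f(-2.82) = -20.82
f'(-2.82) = 9.14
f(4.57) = -7.89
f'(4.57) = -5.64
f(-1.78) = -12.40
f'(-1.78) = 7.06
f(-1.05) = -7.78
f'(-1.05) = 5.60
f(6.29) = -20.55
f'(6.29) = -9.08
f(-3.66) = -29.21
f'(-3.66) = 10.82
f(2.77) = -0.98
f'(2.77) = -2.04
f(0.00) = -3.00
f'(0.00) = 3.50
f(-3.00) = -22.50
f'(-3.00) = 9.50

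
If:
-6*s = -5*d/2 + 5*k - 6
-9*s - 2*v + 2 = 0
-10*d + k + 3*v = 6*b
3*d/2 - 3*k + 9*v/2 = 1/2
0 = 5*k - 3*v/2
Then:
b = 23327/6660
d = -1003/555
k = 99/370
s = 8/333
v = 33/37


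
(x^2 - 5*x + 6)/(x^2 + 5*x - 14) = (x - 3)/(x + 7)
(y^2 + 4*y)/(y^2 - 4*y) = (y + 4)/(y - 4)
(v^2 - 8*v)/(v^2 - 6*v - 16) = v/(v + 2)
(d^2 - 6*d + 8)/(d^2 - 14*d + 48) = (d^2 - 6*d + 8)/(d^2 - 14*d + 48)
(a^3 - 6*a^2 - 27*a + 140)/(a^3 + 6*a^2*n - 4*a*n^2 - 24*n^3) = (a^3 - 6*a^2 - 27*a + 140)/(a^3 + 6*a^2*n - 4*a*n^2 - 24*n^3)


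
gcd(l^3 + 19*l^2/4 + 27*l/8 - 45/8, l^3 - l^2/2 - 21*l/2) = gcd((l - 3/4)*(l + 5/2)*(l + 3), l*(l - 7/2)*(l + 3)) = l + 3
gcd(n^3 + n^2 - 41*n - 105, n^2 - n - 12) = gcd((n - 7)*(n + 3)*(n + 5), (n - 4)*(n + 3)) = n + 3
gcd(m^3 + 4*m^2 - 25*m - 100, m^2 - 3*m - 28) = m + 4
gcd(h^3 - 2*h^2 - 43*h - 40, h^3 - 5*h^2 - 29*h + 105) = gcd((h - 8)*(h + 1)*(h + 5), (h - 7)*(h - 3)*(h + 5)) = h + 5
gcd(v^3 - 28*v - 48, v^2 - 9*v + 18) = v - 6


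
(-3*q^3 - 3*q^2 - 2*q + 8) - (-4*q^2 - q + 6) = -3*q^3 + q^2 - q + 2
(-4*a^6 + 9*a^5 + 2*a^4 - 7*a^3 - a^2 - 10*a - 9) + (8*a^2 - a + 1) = -4*a^6 + 9*a^5 + 2*a^4 - 7*a^3 + 7*a^2 - 11*a - 8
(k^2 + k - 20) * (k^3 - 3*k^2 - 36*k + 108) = k^5 - 2*k^4 - 59*k^3 + 132*k^2 + 828*k - 2160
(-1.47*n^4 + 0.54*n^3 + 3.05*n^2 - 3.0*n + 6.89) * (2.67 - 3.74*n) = 5.4978*n^5 - 5.9445*n^4 - 9.9652*n^3 + 19.3635*n^2 - 33.7786*n + 18.3963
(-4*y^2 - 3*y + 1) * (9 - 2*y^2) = 8*y^4 + 6*y^3 - 38*y^2 - 27*y + 9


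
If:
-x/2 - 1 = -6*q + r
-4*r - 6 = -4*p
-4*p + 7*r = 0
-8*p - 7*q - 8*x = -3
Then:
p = 7/2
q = 23/103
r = 2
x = -342/103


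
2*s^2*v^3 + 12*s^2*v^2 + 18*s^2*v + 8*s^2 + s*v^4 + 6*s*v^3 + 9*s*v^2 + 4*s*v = (2*s + v)*(v + 1)*(v + 4)*(s*v + s)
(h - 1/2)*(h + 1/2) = h^2 - 1/4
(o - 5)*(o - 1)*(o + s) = o^3 + o^2*s - 6*o^2 - 6*o*s + 5*o + 5*s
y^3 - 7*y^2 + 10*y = y*(y - 5)*(y - 2)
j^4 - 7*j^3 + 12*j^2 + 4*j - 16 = (j - 4)*(j - 2)^2*(j + 1)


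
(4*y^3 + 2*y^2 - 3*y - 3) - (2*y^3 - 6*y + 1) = 2*y^3 + 2*y^2 + 3*y - 4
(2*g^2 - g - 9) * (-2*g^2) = -4*g^4 + 2*g^3 + 18*g^2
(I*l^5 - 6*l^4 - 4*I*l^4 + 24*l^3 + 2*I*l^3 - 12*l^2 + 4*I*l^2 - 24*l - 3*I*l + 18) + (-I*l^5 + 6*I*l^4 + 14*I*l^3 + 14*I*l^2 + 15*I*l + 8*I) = -6*l^4 + 2*I*l^4 + 24*l^3 + 16*I*l^3 - 12*l^2 + 18*I*l^2 - 24*l + 12*I*l + 18 + 8*I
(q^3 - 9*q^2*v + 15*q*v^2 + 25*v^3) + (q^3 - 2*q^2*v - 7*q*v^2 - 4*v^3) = 2*q^3 - 11*q^2*v + 8*q*v^2 + 21*v^3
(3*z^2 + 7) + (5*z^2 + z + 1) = 8*z^2 + z + 8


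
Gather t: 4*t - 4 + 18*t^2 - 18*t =18*t^2 - 14*t - 4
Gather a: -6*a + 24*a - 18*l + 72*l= 18*a + 54*l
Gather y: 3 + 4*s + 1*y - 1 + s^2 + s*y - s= s^2 + 3*s + y*(s + 1) + 2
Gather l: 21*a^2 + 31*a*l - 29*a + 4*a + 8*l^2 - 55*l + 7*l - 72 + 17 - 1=21*a^2 - 25*a + 8*l^2 + l*(31*a - 48) - 56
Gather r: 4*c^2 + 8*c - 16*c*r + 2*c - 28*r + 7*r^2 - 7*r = 4*c^2 + 10*c + 7*r^2 + r*(-16*c - 35)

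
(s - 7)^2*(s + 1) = s^3 - 13*s^2 + 35*s + 49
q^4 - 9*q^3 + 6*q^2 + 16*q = q*(q - 8)*(q - 2)*(q + 1)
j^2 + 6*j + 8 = (j + 2)*(j + 4)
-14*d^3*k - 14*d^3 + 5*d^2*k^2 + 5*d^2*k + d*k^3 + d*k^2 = (-2*d + k)*(7*d + k)*(d*k + d)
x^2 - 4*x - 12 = (x - 6)*(x + 2)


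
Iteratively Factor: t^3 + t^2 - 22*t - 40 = (t - 5)*(t^2 + 6*t + 8) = (t - 5)*(t + 4)*(t + 2)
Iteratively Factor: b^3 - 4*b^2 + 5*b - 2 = (b - 1)*(b^2 - 3*b + 2) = (b - 2)*(b - 1)*(b - 1)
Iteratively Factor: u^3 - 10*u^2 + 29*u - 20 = (u - 1)*(u^2 - 9*u + 20) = (u - 4)*(u - 1)*(u - 5)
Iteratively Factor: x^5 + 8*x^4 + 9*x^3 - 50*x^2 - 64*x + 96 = (x + 4)*(x^4 + 4*x^3 - 7*x^2 - 22*x + 24) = (x - 1)*(x + 4)*(x^3 + 5*x^2 - 2*x - 24) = (x - 1)*(x + 3)*(x + 4)*(x^2 + 2*x - 8) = (x - 1)*(x + 3)*(x + 4)^2*(x - 2)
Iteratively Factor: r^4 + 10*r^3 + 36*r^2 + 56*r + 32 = (r + 2)*(r^3 + 8*r^2 + 20*r + 16) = (r + 2)^2*(r^2 + 6*r + 8) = (r + 2)^2*(r + 4)*(r + 2)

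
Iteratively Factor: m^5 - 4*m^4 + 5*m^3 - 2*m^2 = (m - 1)*(m^4 - 3*m^3 + 2*m^2) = m*(m - 1)*(m^3 - 3*m^2 + 2*m) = m^2*(m - 1)*(m^2 - 3*m + 2) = m^2*(m - 2)*(m - 1)*(m - 1)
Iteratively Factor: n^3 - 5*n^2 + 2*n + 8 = (n - 2)*(n^2 - 3*n - 4) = (n - 2)*(n + 1)*(n - 4)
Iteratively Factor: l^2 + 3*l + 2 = (l + 2)*(l + 1)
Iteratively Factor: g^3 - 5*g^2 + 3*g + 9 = (g - 3)*(g^2 - 2*g - 3) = (g - 3)^2*(g + 1)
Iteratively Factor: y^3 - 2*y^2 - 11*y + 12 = (y - 4)*(y^2 + 2*y - 3) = (y - 4)*(y - 1)*(y + 3)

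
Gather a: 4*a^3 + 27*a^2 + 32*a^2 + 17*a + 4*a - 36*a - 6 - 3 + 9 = 4*a^3 + 59*a^2 - 15*a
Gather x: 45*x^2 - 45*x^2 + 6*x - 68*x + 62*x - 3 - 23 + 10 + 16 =0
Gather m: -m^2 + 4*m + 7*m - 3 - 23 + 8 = -m^2 + 11*m - 18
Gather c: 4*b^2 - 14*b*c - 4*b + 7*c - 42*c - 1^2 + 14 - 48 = 4*b^2 - 4*b + c*(-14*b - 35) - 35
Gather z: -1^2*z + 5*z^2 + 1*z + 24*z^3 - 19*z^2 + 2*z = 24*z^3 - 14*z^2 + 2*z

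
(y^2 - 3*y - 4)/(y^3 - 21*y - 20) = (y - 4)/(y^2 - y - 20)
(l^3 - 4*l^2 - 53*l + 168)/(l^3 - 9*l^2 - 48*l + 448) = (l - 3)/(l - 8)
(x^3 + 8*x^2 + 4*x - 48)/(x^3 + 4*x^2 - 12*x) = (x + 4)/x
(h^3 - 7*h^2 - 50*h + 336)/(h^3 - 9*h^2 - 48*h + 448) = (h - 6)/(h - 8)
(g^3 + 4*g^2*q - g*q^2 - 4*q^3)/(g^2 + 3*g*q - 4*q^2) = g + q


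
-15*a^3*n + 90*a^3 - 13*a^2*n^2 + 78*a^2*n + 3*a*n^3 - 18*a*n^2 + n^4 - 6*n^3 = (-3*a + n)*(a + n)*(5*a + n)*(n - 6)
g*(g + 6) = g^2 + 6*g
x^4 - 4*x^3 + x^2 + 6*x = x*(x - 3)*(x - 2)*(x + 1)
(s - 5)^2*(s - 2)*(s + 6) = s^4 - 6*s^3 - 27*s^2 + 220*s - 300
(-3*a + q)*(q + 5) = -3*a*q - 15*a + q^2 + 5*q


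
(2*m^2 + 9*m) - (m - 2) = 2*m^2 + 8*m + 2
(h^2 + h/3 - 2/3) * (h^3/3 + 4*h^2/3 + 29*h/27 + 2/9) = h^5/3 + 13*h^4/9 + 35*h^3/27 - 25*h^2/81 - 52*h/81 - 4/27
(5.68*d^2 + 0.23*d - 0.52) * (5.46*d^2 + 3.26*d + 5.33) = 31.0128*d^4 + 19.7726*d^3 + 28.185*d^2 - 0.4693*d - 2.7716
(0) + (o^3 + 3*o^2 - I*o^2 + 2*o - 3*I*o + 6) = o^3 + 3*o^2 - I*o^2 + 2*o - 3*I*o + 6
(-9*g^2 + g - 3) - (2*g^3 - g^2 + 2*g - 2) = -2*g^3 - 8*g^2 - g - 1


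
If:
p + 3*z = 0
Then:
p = -3*z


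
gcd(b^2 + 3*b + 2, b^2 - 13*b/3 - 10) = 1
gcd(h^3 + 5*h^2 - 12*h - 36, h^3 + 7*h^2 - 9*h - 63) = h - 3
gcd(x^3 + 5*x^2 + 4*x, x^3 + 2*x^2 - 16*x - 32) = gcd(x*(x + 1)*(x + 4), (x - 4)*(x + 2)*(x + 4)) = x + 4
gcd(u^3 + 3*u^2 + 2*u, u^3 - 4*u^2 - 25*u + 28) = 1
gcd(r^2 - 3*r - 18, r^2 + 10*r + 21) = r + 3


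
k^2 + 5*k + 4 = (k + 1)*(k + 4)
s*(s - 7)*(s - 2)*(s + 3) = s^4 - 6*s^3 - 13*s^2 + 42*s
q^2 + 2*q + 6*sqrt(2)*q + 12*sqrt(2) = (q + 2)*(q + 6*sqrt(2))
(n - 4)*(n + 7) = n^2 + 3*n - 28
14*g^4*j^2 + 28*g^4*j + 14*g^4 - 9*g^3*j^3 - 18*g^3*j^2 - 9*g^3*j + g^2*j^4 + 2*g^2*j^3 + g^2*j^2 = (-7*g + j)*(-2*g + j)*(g*j + g)^2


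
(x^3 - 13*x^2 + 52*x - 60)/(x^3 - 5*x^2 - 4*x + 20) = (x - 6)/(x + 2)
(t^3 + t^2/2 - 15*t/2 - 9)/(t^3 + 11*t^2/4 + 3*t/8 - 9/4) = 4*(t - 3)/(4*t - 3)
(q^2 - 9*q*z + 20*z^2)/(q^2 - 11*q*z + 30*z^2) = (-q + 4*z)/(-q + 6*z)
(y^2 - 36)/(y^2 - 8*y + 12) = (y + 6)/(y - 2)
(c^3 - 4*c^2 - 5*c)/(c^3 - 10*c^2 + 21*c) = (c^2 - 4*c - 5)/(c^2 - 10*c + 21)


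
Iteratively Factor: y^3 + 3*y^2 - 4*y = (y)*(y^2 + 3*y - 4) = y*(y - 1)*(y + 4)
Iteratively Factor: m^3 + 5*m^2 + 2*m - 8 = (m + 4)*(m^2 + m - 2) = (m + 2)*(m + 4)*(m - 1)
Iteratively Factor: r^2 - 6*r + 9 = (r - 3)*(r - 3)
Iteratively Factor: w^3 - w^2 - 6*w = (w - 3)*(w^2 + 2*w) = (w - 3)*(w + 2)*(w)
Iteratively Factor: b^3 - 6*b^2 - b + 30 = (b + 2)*(b^2 - 8*b + 15) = (b - 5)*(b + 2)*(b - 3)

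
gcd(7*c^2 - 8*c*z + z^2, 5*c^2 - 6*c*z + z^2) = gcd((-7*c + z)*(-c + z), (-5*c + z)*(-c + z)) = -c + z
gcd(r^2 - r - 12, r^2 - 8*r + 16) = r - 4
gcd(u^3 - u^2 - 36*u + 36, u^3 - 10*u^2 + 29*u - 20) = u - 1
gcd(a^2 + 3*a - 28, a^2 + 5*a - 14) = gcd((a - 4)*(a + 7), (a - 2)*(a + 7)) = a + 7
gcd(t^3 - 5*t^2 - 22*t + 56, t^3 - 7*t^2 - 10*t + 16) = 1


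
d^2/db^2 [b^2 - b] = 2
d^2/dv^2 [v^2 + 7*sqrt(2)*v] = 2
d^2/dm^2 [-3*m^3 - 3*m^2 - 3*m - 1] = -18*m - 6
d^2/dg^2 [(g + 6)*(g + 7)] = 2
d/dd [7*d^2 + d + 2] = 14*d + 1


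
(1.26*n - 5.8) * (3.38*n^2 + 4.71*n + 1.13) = 4.2588*n^3 - 13.6694*n^2 - 25.8942*n - 6.554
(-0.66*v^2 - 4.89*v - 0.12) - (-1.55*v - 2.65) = -0.66*v^2 - 3.34*v + 2.53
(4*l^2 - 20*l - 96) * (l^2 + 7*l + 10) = 4*l^4 + 8*l^3 - 196*l^2 - 872*l - 960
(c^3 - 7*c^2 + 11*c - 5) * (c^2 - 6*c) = c^5 - 13*c^4 + 53*c^3 - 71*c^2 + 30*c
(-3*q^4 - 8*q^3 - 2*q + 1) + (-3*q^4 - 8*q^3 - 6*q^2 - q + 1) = -6*q^4 - 16*q^3 - 6*q^2 - 3*q + 2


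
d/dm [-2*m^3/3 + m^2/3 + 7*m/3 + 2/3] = -2*m^2 + 2*m/3 + 7/3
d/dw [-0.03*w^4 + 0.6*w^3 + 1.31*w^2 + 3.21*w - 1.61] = -0.12*w^3 + 1.8*w^2 + 2.62*w + 3.21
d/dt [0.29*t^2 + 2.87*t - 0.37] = 0.58*t + 2.87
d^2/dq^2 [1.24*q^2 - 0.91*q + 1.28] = 2.48000000000000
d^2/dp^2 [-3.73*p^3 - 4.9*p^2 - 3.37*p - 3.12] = -22.38*p - 9.8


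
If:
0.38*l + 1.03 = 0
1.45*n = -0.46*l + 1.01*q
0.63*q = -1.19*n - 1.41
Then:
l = -2.71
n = -0.30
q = -1.67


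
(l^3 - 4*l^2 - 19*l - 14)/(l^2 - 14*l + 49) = (l^2 + 3*l + 2)/(l - 7)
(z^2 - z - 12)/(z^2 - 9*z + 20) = (z + 3)/(z - 5)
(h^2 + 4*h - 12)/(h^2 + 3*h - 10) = (h + 6)/(h + 5)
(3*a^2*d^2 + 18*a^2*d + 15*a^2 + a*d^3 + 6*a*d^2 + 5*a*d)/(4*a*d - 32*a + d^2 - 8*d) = a*(3*a*d^2 + 18*a*d + 15*a + d^3 + 6*d^2 + 5*d)/(4*a*d - 32*a + d^2 - 8*d)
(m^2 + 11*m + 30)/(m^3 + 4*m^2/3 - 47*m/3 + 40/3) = 3*(m + 6)/(3*m^2 - 11*m + 8)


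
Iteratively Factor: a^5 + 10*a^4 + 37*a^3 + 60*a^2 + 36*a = (a + 2)*(a^4 + 8*a^3 + 21*a^2 + 18*a) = a*(a + 2)*(a^3 + 8*a^2 + 21*a + 18) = a*(a + 2)^2*(a^2 + 6*a + 9) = a*(a + 2)^2*(a + 3)*(a + 3)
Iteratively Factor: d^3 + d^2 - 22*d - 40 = (d + 4)*(d^2 - 3*d - 10) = (d - 5)*(d + 4)*(d + 2)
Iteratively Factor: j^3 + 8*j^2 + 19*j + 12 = (j + 4)*(j^2 + 4*j + 3) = (j + 1)*(j + 4)*(j + 3)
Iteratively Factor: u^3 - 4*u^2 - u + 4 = (u - 1)*(u^2 - 3*u - 4) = (u - 4)*(u - 1)*(u + 1)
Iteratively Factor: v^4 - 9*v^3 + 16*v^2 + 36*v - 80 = (v - 5)*(v^3 - 4*v^2 - 4*v + 16) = (v - 5)*(v - 4)*(v^2 - 4) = (v - 5)*(v - 4)*(v + 2)*(v - 2)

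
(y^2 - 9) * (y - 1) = y^3 - y^2 - 9*y + 9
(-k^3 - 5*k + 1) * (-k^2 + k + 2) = k^5 - k^4 + 3*k^3 - 6*k^2 - 9*k + 2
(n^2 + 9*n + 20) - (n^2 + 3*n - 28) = 6*n + 48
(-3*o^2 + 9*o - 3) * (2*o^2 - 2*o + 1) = -6*o^4 + 24*o^3 - 27*o^2 + 15*o - 3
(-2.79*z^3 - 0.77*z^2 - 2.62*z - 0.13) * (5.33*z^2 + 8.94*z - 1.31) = -14.8707*z^5 - 29.0467*z^4 - 17.1935*z^3 - 23.107*z^2 + 2.27*z + 0.1703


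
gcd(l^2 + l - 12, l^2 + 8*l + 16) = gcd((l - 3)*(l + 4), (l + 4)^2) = l + 4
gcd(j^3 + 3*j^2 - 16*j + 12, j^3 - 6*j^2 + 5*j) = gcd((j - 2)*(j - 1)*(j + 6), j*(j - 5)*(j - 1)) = j - 1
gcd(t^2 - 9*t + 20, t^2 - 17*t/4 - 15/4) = t - 5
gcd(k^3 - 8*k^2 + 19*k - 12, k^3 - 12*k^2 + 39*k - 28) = k^2 - 5*k + 4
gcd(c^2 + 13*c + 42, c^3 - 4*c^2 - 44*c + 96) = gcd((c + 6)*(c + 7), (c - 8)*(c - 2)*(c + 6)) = c + 6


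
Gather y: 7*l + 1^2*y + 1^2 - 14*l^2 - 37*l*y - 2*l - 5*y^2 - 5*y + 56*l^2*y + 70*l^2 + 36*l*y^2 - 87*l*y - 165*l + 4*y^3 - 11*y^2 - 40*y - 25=56*l^2 - 160*l + 4*y^3 + y^2*(36*l - 16) + y*(56*l^2 - 124*l - 44) - 24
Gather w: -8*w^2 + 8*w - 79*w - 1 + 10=-8*w^2 - 71*w + 9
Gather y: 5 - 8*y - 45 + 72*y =64*y - 40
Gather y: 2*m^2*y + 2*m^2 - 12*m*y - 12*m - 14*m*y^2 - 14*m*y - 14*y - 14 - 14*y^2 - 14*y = 2*m^2 - 12*m + y^2*(-14*m - 14) + y*(2*m^2 - 26*m - 28) - 14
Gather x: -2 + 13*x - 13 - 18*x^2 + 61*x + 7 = -18*x^2 + 74*x - 8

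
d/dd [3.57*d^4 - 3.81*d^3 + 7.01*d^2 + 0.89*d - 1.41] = 14.28*d^3 - 11.43*d^2 + 14.02*d + 0.89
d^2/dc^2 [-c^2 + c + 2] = -2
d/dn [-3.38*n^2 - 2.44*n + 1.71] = -6.76*n - 2.44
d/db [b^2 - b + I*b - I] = 2*b - 1 + I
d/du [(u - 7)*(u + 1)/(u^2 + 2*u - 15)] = 8*(u^2 - 2*u + 13)/(u^4 + 4*u^3 - 26*u^2 - 60*u + 225)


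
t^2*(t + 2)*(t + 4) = t^4 + 6*t^3 + 8*t^2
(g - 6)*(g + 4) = g^2 - 2*g - 24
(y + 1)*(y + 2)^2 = y^3 + 5*y^2 + 8*y + 4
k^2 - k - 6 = (k - 3)*(k + 2)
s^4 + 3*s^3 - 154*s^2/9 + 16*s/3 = s*(s - 8/3)*(s - 1/3)*(s + 6)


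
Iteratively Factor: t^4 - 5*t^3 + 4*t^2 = (t)*(t^3 - 5*t^2 + 4*t) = t^2*(t^2 - 5*t + 4) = t^2*(t - 1)*(t - 4)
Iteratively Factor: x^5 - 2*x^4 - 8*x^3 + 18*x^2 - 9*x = (x + 3)*(x^4 - 5*x^3 + 7*x^2 - 3*x) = (x - 3)*(x + 3)*(x^3 - 2*x^2 + x) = (x - 3)*(x - 1)*(x + 3)*(x^2 - x) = (x - 3)*(x - 1)^2*(x + 3)*(x)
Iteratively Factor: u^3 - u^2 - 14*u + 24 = (u + 4)*(u^2 - 5*u + 6) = (u - 2)*(u + 4)*(u - 3)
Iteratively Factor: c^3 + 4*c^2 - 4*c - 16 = (c + 4)*(c^2 - 4) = (c - 2)*(c + 4)*(c + 2)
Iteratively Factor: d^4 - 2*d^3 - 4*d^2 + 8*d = (d)*(d^3 - 2*d^2 - 4*d + 8) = d*(d - 2)*(d^2 - 4) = d*(d - 2)*(d + 2)*(d - 2)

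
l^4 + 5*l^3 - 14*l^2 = l^2*(l - 2)*(l + 7)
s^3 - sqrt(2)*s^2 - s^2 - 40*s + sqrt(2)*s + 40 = (s - 1)*(s - 5*sqrt(2))*(s + 4*sqrt(2))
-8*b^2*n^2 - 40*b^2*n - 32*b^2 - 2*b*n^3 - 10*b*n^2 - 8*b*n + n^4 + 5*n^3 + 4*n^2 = (-4*b + n)*(2*b + n)*(n + 1)*(n + 4)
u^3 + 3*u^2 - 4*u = u*(u - 1)*(u + 4)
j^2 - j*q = j*(j - q)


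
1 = 1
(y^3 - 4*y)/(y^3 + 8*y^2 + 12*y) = (y - 2)/(y + 6)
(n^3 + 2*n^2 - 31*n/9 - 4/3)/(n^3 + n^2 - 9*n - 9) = (n^2 - n - 4/9)/(n^2 - 2*n - 3)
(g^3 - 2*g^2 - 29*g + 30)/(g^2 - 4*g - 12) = (g^2 + 4*g - 5)/(g + 2)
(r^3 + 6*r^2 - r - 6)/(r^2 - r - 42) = (r^2 - 1)/(r - 7)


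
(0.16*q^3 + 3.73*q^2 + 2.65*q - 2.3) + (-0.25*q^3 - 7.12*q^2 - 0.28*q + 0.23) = -0.09*q^3 - 3.39*q^2 + 2.37*q - 2.07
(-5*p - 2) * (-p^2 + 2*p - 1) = 5*p^3 - 8*p^2 + p + 2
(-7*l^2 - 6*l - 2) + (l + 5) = -7*l^2 - 5*l + 3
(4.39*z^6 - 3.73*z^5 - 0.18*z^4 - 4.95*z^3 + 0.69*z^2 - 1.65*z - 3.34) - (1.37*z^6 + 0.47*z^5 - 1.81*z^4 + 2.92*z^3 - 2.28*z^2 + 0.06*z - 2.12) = 3.02*z^6 - 4.2*z^5 + 1.63*z^4 - 7.87*z^3 + 2.97*z^2 - 1.71*z - 1.22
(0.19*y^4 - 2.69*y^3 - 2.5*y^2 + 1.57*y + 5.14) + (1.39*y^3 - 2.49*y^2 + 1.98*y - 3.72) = 0.19*y^4 - 1.3*y^3 - 4.99*y^2 + 3.55*y + 1.42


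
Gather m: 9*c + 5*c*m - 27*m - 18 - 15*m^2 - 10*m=9*c - 15*m^2 + m*(5*c - 37) - 18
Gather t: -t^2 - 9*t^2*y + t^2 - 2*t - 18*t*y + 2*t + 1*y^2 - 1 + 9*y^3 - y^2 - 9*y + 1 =-9*t^2*y - 18*t*y + 9*y^3 - 9*y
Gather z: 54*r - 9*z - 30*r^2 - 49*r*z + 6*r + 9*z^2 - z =-30*r^2 + 60*r + 9*z^2 + z*(-49*r - 10)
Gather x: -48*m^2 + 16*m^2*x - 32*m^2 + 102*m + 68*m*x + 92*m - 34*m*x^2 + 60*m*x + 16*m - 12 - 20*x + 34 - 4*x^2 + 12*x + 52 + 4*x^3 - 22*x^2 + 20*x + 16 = -80*m^2 + 210*m + 4*x^3 + x^2*(-34*m - 26) + x*(16*m^2 + 128*m + 12) + 90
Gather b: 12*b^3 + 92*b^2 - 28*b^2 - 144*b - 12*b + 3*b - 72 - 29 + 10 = 12*b^3 + 64*b^2 - 153*b - 91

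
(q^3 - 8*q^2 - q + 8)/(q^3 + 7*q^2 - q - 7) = (q - 8)/(q + 7)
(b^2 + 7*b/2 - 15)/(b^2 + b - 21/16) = 8*(2*b^2 + 7*b - 30)/(16*b^2 + 16*b - 21)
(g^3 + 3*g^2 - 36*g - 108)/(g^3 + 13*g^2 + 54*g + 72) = (g - 6)/(g + 4)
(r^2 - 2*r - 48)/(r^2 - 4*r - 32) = (r + 6)/(r + 4)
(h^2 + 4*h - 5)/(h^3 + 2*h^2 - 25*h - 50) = (h - 1)/(h^2 - 3*h - 10)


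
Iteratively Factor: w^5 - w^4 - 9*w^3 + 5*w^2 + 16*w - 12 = (w + 2)*(w^4 - 3*w^3 - 3*w^2 + 11*w - 6) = (w + 2)^2*(w^3 - 5*w^2 + 7*w - 3) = (w - 3)*(w + 2)^2*(w^2 - 2*w + 1) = (w - 3)*(w - 1)*(w + 2)^2*(w - 1)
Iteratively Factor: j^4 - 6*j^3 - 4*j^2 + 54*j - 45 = (j - 1)*(j^3 - 5*j^2 - 9*j + 45) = (j - 1)*(j + 3)*(j^2 - 8*j + 15) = (j - 5)*(j - 1)*(j + 3)*(j - 3)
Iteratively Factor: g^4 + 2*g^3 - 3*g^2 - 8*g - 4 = (g + 1)*(g^3 + g^2 - 4*g - 4) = (g - 2)*(g + 1)*(g^2 + 3*g + 2) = (g - 2)*(g + 1)^2*(g + 2)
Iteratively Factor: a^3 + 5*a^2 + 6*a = (a + 3)*(a^2 + 2*a) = a*(a + 3)*(a + 2)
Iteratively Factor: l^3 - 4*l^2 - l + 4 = (l - 1)*(l^2 - 3*l - 4) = (l - 4)*(l - 1)*(l + 1)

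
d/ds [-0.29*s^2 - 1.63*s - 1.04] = -0.58*s - 1.63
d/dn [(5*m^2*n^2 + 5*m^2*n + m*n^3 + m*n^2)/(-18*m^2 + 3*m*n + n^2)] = m*(-n*(3*m + 2*n)*(5*m*n + 5*m + n^2 + n) + (-18*m^2 + 3*m*n + n^2)*(10*m*n + 5*m + 3*n^2 + 2*n))/(-18*m^2 + 3*m*n + n^2)^2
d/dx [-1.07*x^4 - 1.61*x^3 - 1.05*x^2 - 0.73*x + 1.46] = -4.28*x^3 - 4.83*x^2 - 2.1*x - 0.73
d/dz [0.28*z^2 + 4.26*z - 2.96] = 0.56*z + 4.26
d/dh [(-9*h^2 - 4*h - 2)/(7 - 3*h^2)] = 2*(-6*h^2 - 69*h - 14)/(9*h^4 - 42*h^2 + 49)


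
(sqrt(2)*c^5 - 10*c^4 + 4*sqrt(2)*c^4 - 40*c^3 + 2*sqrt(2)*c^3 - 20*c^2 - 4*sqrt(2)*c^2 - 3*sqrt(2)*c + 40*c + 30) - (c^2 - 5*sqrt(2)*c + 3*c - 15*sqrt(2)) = sqrt(2)*c^5 - 10*c^4 + 4*sqrt(2)*c^4 - 40*c^3 + 2*sqrt(2)*c^3 - 21*c^2 - 4*sqrt(2)*c^2 + 2*sqrt(2)*c + 37*c + 15*sqrt(2) + 30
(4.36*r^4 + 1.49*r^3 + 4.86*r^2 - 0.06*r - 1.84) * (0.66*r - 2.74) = 2.8776*r^5 - 10.963*r^4 - 0.875*r^3 - 13.356*r^2 - 1.05*r + 5.0416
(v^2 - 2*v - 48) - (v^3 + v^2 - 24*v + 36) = -v^3 + 22*v - 84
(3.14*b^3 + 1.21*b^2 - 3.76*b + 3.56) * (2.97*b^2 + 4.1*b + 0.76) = 9.3258*b^5 + 16.4677*b^4 - 3.8198*b^3 - 3.9232*b^2 + 11.7384*b + 2.7056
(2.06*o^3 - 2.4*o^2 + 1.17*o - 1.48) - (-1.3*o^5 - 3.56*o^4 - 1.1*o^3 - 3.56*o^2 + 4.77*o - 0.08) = 1.3*o^5 + 3.56*o^4 + 3.16*o^3 + 1.16*o^2 - 3.6*o - 1.4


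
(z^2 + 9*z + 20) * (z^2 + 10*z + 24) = z^4 + 19*z^3 + 134*z^2 + 416*z + 480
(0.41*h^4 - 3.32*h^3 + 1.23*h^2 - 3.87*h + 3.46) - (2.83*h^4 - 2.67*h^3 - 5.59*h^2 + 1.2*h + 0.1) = -2.42*h^4 - 0.65*h^3 + 6.82*h^2 - 5.07*h + 3.36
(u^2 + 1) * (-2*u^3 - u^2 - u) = -2*u^5 - u^4 - 3*u^3 - u^2 - u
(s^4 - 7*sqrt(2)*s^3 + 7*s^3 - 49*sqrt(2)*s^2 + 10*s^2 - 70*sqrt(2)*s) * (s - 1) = s^5 - 7*sqrt(2)*s^4 + 6*s^4 - 42*sqrt(2)*s^3 + 3*s^3 - 21*sqrt(2)*s^2 - 10*s^2 + 70*sqrt(2)*s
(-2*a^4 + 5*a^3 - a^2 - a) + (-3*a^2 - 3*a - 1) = -2*a^4 + 5*a^3 - 4*a^2 - 4*a - 1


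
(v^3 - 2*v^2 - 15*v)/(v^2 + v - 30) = v*(v + 3)/(v + 6)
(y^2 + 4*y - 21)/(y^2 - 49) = (y - 3)/(y - 7)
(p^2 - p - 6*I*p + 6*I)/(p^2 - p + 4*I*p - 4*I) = (p - 6*I)/(p + 4*I)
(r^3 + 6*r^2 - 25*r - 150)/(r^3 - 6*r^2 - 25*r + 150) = (r + 6)/(r - 6)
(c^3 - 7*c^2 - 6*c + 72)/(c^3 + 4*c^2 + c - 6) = (c^2 - 10*c + 24)/(c^2 + c - 2)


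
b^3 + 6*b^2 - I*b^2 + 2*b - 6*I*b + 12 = (b + 6)*(b - 2*I)*(b + I)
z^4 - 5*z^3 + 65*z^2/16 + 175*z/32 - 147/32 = (z - 7/2)*(z - 7/4)*(z - 3/4)*(z + 1)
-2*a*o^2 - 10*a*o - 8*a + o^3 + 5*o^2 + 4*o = (-2*a + o)*(o + 1)*(o + 4)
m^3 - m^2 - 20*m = m*(m - 5)*(m + 4)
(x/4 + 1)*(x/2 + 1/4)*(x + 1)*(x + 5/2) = x^4/8 + x^3 + 81*x^2/32 + 73*x/32 + 5/8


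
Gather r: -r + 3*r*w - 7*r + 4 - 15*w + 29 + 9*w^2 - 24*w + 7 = r*(3*w - 8) + 9*w^2 - 39*w + 40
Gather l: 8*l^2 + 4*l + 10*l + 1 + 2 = 8*l^2 + 14*l + 3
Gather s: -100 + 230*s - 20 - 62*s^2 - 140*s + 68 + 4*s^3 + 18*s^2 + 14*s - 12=4*s^3 - 44*s^2 + 104*s - 64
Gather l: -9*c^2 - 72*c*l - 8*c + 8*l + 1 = -9*c^2 - 8*c + l*(8 - 72*c) + 1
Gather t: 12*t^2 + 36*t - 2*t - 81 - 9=12*t^2 + 34*t - 90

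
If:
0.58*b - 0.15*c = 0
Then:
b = 0.258620689655172*c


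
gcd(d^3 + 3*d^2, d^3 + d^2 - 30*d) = d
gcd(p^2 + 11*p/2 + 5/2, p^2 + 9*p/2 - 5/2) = p + 5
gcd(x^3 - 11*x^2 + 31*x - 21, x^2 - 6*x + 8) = 1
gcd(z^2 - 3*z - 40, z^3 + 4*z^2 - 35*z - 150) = z + 5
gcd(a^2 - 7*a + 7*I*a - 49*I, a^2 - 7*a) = a - 7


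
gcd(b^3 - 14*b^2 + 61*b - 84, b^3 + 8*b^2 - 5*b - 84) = b - 3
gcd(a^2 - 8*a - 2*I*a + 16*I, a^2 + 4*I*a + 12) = a - 2*I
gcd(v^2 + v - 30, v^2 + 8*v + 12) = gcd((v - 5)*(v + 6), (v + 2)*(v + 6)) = v + 6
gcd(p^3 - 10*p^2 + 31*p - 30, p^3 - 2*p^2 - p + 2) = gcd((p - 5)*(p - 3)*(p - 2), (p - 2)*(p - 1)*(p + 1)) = p - 2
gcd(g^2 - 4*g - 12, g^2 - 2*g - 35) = 1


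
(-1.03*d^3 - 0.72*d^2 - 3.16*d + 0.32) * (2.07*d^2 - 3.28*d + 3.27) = -2.1321*d^5 + 1.888*d^4 - 7.5477*d^3 + 8.6728*d^2 - 11.3828*d + 1.0464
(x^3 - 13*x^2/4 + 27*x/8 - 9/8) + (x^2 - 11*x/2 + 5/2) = x^3 - 9*x^2/4 - 17*x/8 + 11/8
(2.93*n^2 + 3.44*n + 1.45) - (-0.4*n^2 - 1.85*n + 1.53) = 3.33*n^2 + 5.29*n - 0.0800000000000001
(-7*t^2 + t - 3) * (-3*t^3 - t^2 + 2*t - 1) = 21*t^5 + 4*t^4 - 6*t^3 + 12*t^2 - 7*t + 3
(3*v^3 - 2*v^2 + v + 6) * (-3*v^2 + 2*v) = -9*v^5 + 12*v^4 - 7*v^3 - 16*v^2 + 12*v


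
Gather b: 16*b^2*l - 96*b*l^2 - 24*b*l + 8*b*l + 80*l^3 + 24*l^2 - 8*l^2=16*b^2*l + b*(-96*l^2 - 16*l) + 80*l^3 + 16*l^2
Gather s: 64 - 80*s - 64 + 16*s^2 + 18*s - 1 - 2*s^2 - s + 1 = 14*s^2 - 63*s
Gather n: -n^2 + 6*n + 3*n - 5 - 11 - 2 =-n^2 + 9*n - 18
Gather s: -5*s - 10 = -5*s - 10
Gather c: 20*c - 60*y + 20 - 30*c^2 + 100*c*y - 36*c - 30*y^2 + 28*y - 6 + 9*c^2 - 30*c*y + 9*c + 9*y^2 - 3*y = -21*c^2 + c*(70*y - 7) - 21*y^2 - 35*y + 14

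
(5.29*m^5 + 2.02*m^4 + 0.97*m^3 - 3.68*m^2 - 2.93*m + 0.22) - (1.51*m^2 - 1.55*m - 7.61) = 5.29*m^5 + 2.02*m^4 + 0.97*m^3 - 5.19*m^2 - 1.38*m + 7.83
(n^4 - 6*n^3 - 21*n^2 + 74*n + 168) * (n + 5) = n^5 - n^4 - 51*n^3 - 31*n^2 + 538*n + 840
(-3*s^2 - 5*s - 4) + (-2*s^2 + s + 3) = -5*s^2 - 4*s - 1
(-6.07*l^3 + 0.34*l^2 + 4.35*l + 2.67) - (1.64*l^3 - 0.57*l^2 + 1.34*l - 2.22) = -7.71*l^3 + 0.91*l^2 + 3.01*l + 4.89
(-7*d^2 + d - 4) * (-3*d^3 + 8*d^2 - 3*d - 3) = 21*d^5 - 59*d^4 + 41*d^3 - 14*d^2 + 9*d + 12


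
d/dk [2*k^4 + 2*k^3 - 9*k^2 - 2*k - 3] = 8*k^3 + 6*k^2 - 18*k - 2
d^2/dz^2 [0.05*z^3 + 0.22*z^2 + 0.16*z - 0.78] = 0.3*z + 0.44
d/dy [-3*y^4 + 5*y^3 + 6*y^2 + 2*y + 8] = -12*y^3 + 15*y^2 + 12*y + 2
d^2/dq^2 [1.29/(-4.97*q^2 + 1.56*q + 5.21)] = (-63.728322*q^2 + 20.003256*q + 1.29*(9.94*q - 1.56)*(19.88*q - 3.12) + 66.805746)/(-4.97*q^2 + 1.56*q + 5.21)^3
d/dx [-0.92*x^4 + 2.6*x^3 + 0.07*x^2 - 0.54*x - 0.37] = -3.68*x^3 + 7.8*x^2 + 0.14*x - 0.54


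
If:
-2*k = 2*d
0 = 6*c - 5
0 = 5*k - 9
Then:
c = 5/6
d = -9/5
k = 9/5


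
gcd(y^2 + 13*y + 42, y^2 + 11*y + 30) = y + 6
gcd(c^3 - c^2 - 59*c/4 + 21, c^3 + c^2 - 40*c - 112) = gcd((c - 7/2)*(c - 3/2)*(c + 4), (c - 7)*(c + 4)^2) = c + 4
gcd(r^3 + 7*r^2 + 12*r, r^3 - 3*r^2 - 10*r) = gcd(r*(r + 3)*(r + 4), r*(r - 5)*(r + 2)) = r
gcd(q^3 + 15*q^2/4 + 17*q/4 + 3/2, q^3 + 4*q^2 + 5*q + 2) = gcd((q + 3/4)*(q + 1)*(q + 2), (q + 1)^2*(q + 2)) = q^2 + 3*q + 2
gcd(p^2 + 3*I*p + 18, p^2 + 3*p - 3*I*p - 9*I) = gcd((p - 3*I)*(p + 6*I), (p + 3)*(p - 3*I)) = p - 3*I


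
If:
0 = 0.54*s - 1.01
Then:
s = 1.87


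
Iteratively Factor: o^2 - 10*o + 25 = (o - 5)*(o - 5)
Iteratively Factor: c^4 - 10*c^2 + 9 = (c - 1)*(c^3 + c^2 - 9*c - 9) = (c - 3)*(c - 1)*(c^2 + 4*c + 3) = (c - 3)*(c - 1)*(c + 3)*(c + 1)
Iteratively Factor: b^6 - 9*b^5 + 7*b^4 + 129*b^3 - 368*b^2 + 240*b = (b - 3)*(b^5 - 6*b^4 - 11*b^3 + 96*b^2 - 80*b) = b*(b - 3)*(b^4 - 6*b^3 - 11*b^2 + 96*b - 80) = b*(b - 3)*(b - 1)*(b^3 - 5*b^2 - 16*b + 80) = b*(b - 4)*(b - 3)*(b - 1)*(b^2 - b - 20) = b*(b - 4)*(b - 3)*(b - 1)*(b + 4)*(b - 5)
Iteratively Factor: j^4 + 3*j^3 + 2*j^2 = (j + 1)*(j^3 + 2*j^2) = (j + 1)*(j + 2)*(j^2) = j*(j + 1)*(j + 2)*(j)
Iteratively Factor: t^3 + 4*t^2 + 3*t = (t)*(t^2 + 4*t + 3) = t*(t + 1)*(t + 3)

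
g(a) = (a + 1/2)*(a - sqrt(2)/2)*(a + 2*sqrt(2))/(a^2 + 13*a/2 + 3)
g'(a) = (-2*a - 13/2)*(a + 1/2)*(a - sqrt(2)/2)*(a + 2*sqrt(2))/(a^2 + 13*a/2 + 3)^2 + (a + 1/2)*(a - sqrt(2)/2)/(a^2 + 13*a/2 + 3) + (a + 1/2)*(a + 2*sqrt(2))/(a^2 + 13*a/2 + 3) + (a - sqrt(2)/2)*(a + 2*sqrt(2))/(a^2 + 13*a/2 + 3) = (a^2 + 12*a + 2 + 9*sqrt(2))/(a^2 + 12*a + 36)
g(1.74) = 0.61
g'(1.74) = 0.64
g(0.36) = -0.17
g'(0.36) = 0.47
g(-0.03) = -0.35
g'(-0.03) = 0.40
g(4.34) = 2.52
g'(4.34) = 0.80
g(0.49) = -0.11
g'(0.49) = 0.49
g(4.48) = 2.63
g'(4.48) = 0.81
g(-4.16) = 3.52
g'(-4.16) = -5.28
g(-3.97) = 2.63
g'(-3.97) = -4.16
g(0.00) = -0.33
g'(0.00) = 0.41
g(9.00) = 6.54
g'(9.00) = 0.91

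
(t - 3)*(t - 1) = t^2 - 4*t + 3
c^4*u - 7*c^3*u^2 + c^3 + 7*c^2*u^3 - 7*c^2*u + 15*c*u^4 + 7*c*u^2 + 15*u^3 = (c - 5*u)*(c - 3*u)*(c + u)*(c*u + 1)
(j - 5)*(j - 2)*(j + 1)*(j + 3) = j^4 - 3*j^3 - 15*j^2 + 19*j + 30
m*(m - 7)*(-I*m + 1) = -I*m^3 + m^2 + 7*I*m^2 - 7*m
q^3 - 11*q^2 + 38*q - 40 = (q - 5)*(q - 4)*(q - 2)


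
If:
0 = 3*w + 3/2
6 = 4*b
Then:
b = 3/2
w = -1/2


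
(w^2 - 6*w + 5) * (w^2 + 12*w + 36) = w^4 + 6*w^3 - 31*w^2 - 156*w + 180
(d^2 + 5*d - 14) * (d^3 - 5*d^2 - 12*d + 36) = d^5 - 51*d^3 + 46*d^2 + 348*d - 504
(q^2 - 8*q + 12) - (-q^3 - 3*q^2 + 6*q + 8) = q^3 + 4*q^2 - 14*q + 4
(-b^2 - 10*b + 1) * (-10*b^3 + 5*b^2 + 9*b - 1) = 10*b^5 + 95*b^4 - 69*b^3 - 84*b^2 + 19*b - 1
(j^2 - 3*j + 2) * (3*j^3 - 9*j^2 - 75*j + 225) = 3*j^5 - 18*j^4 - 42*j^3 + 432*j^2 - 825*j + 450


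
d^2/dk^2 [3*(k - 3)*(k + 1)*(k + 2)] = 18*k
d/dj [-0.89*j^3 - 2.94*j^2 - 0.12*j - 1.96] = -2.67*j^2 - 5.88*j - 0.12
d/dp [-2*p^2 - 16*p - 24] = -4*p - 16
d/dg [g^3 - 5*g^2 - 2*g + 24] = 3*g^2 - 10*g - 2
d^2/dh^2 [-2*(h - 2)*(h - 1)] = -4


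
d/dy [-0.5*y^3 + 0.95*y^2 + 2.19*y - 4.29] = -1.5*y^2 + 1.9*y + 2.19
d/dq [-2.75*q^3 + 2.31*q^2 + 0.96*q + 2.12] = -8.25*q^2 + 4.62*q + 0.96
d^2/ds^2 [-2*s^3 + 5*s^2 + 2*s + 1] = 10 - 12*s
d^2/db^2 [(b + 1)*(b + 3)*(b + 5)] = 6*b + 18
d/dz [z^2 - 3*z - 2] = 2*z - 3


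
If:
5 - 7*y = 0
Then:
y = 5/7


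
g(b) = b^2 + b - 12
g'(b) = 2*b + 1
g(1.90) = -6.49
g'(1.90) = 4.80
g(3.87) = 6.85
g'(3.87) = 8.74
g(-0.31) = -12.21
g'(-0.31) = 0.38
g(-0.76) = -12.18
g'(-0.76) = -0.52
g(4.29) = 10.69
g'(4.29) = 9.58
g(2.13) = -5.33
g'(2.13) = 5.26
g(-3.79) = -1.43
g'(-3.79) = -6.58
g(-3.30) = -4.41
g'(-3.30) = -5.60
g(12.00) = 144.00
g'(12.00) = 25.00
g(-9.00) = 60.00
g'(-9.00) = -17.00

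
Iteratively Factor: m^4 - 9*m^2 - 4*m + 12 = (m + 2)*(m^3 - 2*m^2 - 5*m + 6) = (m - 1)*(m + 2)*(m^2 - m - 6) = (m - 1)*(m + 2)^2*(m - 3)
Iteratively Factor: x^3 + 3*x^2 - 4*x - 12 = (x - 2)*(x^2 + 5*x + 6) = (x - 2)*(x + 2)*(x + 3)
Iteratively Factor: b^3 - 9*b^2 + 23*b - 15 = (b - 1)*(b^2 - 8*b + 15) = (b - 5)*(b - 1)*(b - 3)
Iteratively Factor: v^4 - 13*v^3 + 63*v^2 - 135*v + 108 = (v - 3)*(v^3 - 10*v^2 + 33*v - 36) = (v - 4)*(v - 3)*(v^2 - 6*v + 9) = (v - 4)*(v - 3)^2*(v - 3)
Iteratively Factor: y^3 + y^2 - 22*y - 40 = (y + 2)*(y^2 - y - 20) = (y + 2)*(y + 4)*(y - 5)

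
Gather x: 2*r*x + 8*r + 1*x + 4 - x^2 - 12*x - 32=8*r - x^2 + x*(2*r - 11) - 28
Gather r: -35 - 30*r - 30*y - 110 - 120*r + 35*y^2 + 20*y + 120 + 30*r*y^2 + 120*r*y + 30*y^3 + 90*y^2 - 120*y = r*(30*y^2 + 120*y - 150) + 30*y^3 + 125*y^2 - 130*y - 25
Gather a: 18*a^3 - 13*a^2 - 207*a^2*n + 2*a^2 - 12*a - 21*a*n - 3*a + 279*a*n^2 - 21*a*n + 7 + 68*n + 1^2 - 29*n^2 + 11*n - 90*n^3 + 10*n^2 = 18*a^3 + a^2*(-207*n - 11) + a*(279*n^2 - 42*n - 15) - 90*n^3 - 19*n^2 + 79*n + 8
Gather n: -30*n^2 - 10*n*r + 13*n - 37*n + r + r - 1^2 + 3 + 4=-30*n^2 + n*(-10*r - 24) + 2*r + 6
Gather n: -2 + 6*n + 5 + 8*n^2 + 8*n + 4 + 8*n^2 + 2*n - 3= 16*n^2 + 16*n + 4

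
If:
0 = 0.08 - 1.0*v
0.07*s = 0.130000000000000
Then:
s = 1.86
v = 0.08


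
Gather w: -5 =-5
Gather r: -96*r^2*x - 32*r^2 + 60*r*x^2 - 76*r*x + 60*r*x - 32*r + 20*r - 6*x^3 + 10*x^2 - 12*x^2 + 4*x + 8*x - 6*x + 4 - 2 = r^2*(-96*x - 32) + r*(60*x^2 - 16*x - 12) - 6*x^3 - 2*x^2 + 6*x + 2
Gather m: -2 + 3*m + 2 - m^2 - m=-m^2 + 2*m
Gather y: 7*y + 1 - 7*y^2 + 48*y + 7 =-7*y^2 + 55*y + 8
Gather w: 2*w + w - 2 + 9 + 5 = 3*w + 12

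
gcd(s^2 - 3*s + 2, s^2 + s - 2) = s - 1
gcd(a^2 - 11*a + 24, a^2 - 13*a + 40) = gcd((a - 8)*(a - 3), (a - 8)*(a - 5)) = a - 8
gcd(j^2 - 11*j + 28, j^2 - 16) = j - 4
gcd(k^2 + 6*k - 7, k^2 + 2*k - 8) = 1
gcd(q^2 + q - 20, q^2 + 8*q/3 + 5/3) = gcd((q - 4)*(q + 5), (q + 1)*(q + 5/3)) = 1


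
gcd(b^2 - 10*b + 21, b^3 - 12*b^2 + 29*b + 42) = b - 7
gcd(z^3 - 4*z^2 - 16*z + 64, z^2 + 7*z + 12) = z + 4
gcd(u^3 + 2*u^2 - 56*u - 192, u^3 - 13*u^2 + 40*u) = u - 8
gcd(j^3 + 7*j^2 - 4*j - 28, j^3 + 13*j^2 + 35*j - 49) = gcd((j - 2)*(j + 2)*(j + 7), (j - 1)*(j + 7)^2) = j + 7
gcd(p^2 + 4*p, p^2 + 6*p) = p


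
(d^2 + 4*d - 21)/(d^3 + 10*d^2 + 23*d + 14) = (d - 3)/(d^2 + 3*d + 2)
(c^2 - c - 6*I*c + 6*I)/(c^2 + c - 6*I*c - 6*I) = (c - 1)/(c + 1)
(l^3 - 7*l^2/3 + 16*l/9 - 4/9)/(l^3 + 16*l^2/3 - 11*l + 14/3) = (l - 2/3)/(l + 7)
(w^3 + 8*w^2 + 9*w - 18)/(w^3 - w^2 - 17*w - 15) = (w^2 + 5*w - 6)/(w^2 - 4*w - 5)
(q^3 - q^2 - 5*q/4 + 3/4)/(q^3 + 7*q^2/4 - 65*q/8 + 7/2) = 2*(2*q^2 - q - 3)/(4*q^2 + 9*q - 28)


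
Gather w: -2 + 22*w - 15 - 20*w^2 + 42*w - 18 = -20*w^2 + 64*w - 35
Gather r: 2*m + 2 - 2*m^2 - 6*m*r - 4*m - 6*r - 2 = -2*m^2 - 2*m + r*(-6*m - 6)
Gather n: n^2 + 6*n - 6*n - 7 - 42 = n^2 - 49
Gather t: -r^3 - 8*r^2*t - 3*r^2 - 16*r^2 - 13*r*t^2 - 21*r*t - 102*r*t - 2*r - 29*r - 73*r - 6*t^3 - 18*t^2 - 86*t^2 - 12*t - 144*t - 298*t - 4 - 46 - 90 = -r^3 - 19*r^2 - 104*r - 6*t^3 + t^2*(-13*r - 104) + t*(-8*r^2 - 123*r - 454) - 140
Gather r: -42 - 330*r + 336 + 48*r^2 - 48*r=48*r^2 - 378*r + 294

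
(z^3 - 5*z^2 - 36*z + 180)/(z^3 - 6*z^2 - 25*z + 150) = (z + 6)/(z + 5)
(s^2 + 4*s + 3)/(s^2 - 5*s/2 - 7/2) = 2*(s + 3)/(2*s - 7)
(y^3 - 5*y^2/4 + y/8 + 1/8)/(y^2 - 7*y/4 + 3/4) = (8*y^2 - 2*y - 1)/(2*(4*y - 3))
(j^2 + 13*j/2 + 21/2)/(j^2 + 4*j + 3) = (j + 7/2)/(j + 1)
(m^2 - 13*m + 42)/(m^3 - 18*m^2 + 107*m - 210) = 1/(m - 5)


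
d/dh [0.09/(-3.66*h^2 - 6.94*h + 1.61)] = (0.6588*h + 0.6246)/(3.66*h^2 + 6.94*h - 1.61)^2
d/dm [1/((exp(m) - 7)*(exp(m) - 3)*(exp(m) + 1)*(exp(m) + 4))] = (-4*exp(3*m) + 15*exp(2*m) + 50*exp(m) - 65)*exp(m)/(exp(8*m) - 10*exp(7*m) - 25*exp(6*m) + 380*exp(5*m) + 143*exp(4*m) - 4090*exp(3*m) + 25*exp(2*m) + 10920*exp(m) + 7056)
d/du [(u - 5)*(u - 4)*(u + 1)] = 3*u^2 - 16*u + 11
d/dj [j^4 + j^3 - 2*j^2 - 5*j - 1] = 4*j^3 + 3*j^2 - 4*j - 5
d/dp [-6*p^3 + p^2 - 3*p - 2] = -18*p^2 + 2*p - 3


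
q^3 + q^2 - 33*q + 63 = (q - 3)^2*(q + 7)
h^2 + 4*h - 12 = (h - 2)*(h + 6)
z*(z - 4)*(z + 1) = z^3 - 3*z^2 - 4*z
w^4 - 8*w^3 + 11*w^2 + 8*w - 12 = (w - 6)*(w - 2)*(w - 1)*(w + 1)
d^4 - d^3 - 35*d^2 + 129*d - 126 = (d - 3)^2*(d - 2)*(d + 7)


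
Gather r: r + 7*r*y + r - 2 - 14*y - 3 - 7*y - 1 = r*(7*y + 2) - 21*y - 6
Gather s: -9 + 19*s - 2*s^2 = -2*s^2 + 19*s - 9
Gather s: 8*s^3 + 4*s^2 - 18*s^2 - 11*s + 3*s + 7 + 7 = 8*s^3 - 14*s^2 - 8*s + 14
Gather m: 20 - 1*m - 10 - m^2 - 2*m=-m^2 - 3*m + 10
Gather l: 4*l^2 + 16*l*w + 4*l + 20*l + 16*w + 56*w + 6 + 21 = 4*l^2 + l*(16*w + 24) + 72*w + 27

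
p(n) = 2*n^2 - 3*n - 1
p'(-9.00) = -39.00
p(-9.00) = 188.00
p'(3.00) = 9.00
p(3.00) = 8.00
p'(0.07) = -2.72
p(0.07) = -1.20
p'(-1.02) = -7.08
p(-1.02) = 4.14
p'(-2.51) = -13.04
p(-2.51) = 19.13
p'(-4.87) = -22.48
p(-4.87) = 61.04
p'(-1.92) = -10.68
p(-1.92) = 12.13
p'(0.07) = -2.72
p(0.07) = -1.20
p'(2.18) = 5.72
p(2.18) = 1.96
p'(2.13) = 5.52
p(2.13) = 1.68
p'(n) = 4*n - 3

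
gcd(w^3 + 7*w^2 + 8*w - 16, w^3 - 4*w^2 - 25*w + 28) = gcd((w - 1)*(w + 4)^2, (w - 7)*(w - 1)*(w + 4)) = w^2 + 3*w - 4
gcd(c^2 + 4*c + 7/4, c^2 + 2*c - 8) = 1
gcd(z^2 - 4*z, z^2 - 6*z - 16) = 1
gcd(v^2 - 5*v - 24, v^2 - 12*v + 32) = v - 8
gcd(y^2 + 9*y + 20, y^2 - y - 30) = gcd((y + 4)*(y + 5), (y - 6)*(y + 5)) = y + 5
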